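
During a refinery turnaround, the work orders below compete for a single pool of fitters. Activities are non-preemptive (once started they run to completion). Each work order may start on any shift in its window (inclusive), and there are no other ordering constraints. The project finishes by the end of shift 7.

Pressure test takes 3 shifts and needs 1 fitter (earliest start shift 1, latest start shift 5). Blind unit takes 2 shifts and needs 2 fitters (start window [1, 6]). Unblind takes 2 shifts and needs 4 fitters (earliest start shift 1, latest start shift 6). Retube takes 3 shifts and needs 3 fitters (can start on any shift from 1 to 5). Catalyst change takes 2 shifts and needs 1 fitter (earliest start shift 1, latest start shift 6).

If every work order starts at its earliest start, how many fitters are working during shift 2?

11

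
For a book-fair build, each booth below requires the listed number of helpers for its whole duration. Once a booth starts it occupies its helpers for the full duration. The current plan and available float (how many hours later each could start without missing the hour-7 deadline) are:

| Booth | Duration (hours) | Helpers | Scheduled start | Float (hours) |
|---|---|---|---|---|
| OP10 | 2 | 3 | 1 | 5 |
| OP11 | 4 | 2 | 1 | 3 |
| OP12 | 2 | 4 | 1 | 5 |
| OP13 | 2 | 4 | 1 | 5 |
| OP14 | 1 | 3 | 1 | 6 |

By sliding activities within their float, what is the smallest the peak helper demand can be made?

6

Early-start (OP10@1, OP11@1, OP12@1, OP13@1, OP14@1) gives peak 16: h1:16  h2:13  h3:2  h4:2  h5:0  h6:0  h7:0.
Shift OP12→3, OP13→5, OP14→7.
Schedule OP10@1, OP11@1, OP12@3, OP13@5, OP14@7: h1:5  h2:5  h3:6  h4:6  h5:4  h6:4  h7:3 — peak 6.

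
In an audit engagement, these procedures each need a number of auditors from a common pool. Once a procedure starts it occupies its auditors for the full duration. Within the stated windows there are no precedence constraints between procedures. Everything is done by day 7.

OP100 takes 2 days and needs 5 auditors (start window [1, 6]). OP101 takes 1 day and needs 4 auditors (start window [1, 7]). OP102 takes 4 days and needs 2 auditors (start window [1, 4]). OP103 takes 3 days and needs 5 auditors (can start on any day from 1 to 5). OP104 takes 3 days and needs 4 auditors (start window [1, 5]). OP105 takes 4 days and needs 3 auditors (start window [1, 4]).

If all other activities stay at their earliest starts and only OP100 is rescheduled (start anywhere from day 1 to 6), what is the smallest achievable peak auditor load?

OP100@1: d1:23  d2:19  d3:14  d4:5  d5:0  d6:0  d7:0 → peak 23
OP100@2: d1:18  d2:19  d3:19  d4:5  d5:0  d6:0  d7:0 → peak 19
OP100@3: d1:18  d2:14  d3:19  d4:10  d5:0  d6:0  d7:0 → peak 19
OP100@4: d1:18  d2:14  d3:14  d4:10  d5:5  d6:0  d7:0 → peak 18
OP100@5: d1:18  d2:14  d3:14  d4:5  d5:5  d6:5  d7:0 → peak 18
OP100@6: d1:18  d2:14  d3:14  d4:5  d5:0  d6:5  d7:5 → peak 18
Best is OP100@4, peak 18.

18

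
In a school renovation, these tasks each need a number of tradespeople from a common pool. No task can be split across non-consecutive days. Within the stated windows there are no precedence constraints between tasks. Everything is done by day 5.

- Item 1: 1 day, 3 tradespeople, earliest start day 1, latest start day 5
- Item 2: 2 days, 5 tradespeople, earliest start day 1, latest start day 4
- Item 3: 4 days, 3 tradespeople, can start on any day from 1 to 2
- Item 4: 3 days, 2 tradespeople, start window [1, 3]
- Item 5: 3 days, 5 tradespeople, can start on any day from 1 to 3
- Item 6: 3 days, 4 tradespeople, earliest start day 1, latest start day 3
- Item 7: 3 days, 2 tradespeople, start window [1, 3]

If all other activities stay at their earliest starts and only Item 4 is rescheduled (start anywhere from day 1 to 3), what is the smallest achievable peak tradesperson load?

22

Item 4@1: d1:24  d2:21  d3:16  d4:3  d5:0 → peak 24
Item 4@2: d1:22  d2:21  d3:16  d4:5  d5:0 → peak 22
Item 4@3: d1:22  d2:19  d3:16  d4:5  d5:2 → peak 22
Best is Item 4@2, peak 22.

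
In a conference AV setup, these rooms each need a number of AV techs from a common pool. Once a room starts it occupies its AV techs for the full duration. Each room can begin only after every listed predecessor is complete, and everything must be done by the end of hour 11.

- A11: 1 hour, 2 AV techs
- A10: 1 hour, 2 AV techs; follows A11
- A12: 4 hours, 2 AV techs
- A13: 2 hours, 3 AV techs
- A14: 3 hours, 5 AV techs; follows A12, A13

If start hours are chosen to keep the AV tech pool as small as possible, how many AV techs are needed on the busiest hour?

Early-start (A11@1, A10@2, A12@1, A13@1, A14@5) gives peak 7: h1:7  h2:7  h3:2  h4:2  h5:5  h6:5  h7:5  h8:0  h9:0  h10:0  h11:0.
Shift A13→3.
Schedule A11@1, A10@2, A12@1, A13@3, A14@5: h1:4  h2:4  h3:5  h4:5  h5:5  h6:5  h7:5  h8:0  h9:0  h10:0  h11:0 — peak 5.

5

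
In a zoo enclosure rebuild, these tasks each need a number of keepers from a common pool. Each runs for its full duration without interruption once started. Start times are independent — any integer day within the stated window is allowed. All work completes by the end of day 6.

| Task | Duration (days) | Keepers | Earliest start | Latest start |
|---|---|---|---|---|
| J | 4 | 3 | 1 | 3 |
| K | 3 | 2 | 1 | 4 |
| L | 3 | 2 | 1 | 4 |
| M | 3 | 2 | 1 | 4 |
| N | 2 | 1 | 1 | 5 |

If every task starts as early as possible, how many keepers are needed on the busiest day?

Early-start schedule: J@1, K@1, L@1, M@1, N@1.
Load per day: day 1: 10, day 2: 10, day 3: 9, day 4: 3, day 5: 0, day 6: 0.
Peak is 10.

10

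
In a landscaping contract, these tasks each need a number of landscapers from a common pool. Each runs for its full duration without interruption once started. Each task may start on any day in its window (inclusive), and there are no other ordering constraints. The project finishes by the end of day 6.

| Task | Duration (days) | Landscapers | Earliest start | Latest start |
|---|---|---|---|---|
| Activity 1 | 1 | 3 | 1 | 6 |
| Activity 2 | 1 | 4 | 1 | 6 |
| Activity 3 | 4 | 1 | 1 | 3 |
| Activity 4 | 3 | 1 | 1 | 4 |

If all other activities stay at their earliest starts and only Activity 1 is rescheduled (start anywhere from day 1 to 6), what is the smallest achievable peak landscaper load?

6

Activity 1@1: d1:9  d2:2  d3:2  d4:1  d5:0  d6:0 → peak 9
Activity 1@2: d1:6  d2:5  d3:2  d4:1  d5:0  d6:0 → peak 6
Activity 1@3: d1:6  d2:2  d3:5  d4:1  d5:0  d6:0 → peak 6
Activity 1@4: d1:6  d2:2  d3:2  d4:4  d5:0  d6:0 → peak 6
Activity 1@5: d1:6  d2:2  d3:2  d4:1  d5:3  d6:0 → peak 6
Activity 1@6: d1:6  d2:2  d3:2  d4:1  d5:0  d6:3 → peak 6
Best is Activity 1@2, peak 6.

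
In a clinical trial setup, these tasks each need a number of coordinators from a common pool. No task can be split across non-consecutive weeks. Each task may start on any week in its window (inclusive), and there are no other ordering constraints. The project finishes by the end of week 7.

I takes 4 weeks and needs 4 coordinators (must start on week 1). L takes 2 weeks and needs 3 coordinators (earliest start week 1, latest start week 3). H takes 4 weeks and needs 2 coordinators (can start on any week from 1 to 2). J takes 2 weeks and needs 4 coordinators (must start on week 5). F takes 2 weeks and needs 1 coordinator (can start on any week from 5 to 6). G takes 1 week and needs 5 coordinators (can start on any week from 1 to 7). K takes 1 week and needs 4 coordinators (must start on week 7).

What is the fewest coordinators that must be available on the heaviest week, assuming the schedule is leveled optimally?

9

Early-start (I@1, L@1, H@1, J@5, F@5, G@1, K@7) gives peak 14: w1:14  w2:9  w3:6  w4:6  w5:5  w6:5  w7:4.
Shift G→7.
Schedule I@1, L@1, H@1, J@5, F@5, G@7, K@7: w1:9  w2:9  w3:6  w4:6  w5:5  w6:5  w7:9 — peak 9.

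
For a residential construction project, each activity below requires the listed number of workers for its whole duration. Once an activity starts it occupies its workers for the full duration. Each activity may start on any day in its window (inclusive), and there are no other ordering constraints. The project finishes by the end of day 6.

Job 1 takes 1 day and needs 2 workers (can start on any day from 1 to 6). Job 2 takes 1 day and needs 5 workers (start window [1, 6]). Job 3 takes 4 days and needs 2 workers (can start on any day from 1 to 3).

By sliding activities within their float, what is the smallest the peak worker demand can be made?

Early-start (Job 1@1, Job 2@1, Job 3@1) gives peak 9: d1:9  d2:2  d3:2  d4:2  d5:0  d6:0.
Shift Job 2→2, Job 3→3.
Schedule Job 1@1, Job 2@2, Job 3@3: d1:2  d2:5  d3:2  d4:2  d5:2  d6:2 — peak 5.

5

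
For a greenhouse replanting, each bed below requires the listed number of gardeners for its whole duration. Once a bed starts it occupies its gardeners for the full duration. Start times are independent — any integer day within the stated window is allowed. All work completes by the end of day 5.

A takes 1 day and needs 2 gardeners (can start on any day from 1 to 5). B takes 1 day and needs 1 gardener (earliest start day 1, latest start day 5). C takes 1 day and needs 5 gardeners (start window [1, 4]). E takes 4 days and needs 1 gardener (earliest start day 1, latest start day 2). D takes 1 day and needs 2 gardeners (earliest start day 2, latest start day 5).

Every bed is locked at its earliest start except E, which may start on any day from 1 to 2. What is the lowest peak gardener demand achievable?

8

E@1: d1:9  d2:3  d3:1  d4:1  d5:0 → peak 9
E@2: d1:8  d2:3  d3:1  d4:1  d5:1 → peak 8
Best is E@2, peak 8.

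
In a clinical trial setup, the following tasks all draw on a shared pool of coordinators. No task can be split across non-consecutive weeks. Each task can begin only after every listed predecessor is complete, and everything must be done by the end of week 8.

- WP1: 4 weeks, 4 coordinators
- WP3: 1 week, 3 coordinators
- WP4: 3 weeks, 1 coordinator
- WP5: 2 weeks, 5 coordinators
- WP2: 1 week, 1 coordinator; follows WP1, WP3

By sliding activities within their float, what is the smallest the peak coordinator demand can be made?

5

Early-start (WP1@1, WP3@1, WP4@1, WP5@1, WP2@5) gives peak 13: w1:13  w2:10  w3:5  w4:4  w5:1  w6:0  w7:0  w8:0.
Shift WP3→5, WP5→6, WP2→8.
Schedule WP1@1, WP3@5, WP4@1, WP5@6, WP2@8: w1:5  w2:5  w3:5  w4:4  w5:3  w6:5  w7:5  w8:1 — peak 5.
Total coordinator-weeks = 33 over 8 weeks ⇒ peak ≥ ⌈33/8⌉ = 5, so 5 is optimal.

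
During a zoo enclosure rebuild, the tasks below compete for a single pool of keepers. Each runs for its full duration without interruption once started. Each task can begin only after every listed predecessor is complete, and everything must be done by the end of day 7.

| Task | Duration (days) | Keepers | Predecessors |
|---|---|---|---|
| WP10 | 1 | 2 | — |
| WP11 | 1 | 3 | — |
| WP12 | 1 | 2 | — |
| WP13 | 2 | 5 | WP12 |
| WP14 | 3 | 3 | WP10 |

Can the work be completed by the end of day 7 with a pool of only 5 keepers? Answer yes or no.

yes

Schedule WP10@1, WP11@1, WP12@2, WP13@3, WP14@5: d1:5  d2:2  d3:5  d4:5  d5:3  d6:3  d7:3 — peak 5 ≤ 5.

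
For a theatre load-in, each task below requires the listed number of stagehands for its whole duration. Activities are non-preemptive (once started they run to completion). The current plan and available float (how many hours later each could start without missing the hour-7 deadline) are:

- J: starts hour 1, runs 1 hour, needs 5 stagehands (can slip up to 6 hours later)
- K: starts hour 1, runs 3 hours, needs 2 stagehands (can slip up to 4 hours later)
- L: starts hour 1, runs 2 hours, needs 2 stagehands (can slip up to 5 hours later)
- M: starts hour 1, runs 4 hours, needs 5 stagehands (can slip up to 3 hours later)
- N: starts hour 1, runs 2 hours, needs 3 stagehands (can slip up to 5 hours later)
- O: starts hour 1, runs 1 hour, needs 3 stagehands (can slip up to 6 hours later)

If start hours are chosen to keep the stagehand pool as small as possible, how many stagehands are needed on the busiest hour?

Early-start (J@1, K@1, L@1, M@1, N@1, O@1) gives peak 20: h1:20  h2:12  h3:7  h4:5  h5:0  h6:0  h7:0.
Shift L→4, M→2, N→6, O→6.
Schedule J@1, K@1, L@4, M@2, N@6, O@6: h1:7  h2:7  h3:7  h4:7  h5:7  h6:6  h7:3 — peak 7.
Total stagehand-hours = 44 over 7 hours ⇒ peak ≥ ⌈44/7⌉ = 7, so 7 is optimal.

7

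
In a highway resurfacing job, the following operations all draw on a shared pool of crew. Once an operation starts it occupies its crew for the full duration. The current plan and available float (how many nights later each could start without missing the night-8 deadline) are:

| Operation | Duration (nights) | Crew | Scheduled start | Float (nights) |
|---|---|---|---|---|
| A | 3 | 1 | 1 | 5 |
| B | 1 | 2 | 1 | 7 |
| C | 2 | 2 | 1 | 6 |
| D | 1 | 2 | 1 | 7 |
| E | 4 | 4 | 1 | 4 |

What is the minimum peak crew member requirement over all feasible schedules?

4

Early-start (A@1, B@1, C@1, D@1, E@1) gives peak 11: n1:11  n2:7  n3:5  n4:4  n5:0  n6:0  n7:0  n8:0.
Shift C→2, D→4, E→5.
Schedule A@1, B@1, C@2, D@4, E@5: n1:3  n2:3  n3:3  n4:2  n5:4  n6:4  n7:4  n8:4 — peak 4.
Total crew member-nights = 27 over 8 nights ⇒ peak ≥ ⌈27/8⌉ = 4, so 4 is optimal.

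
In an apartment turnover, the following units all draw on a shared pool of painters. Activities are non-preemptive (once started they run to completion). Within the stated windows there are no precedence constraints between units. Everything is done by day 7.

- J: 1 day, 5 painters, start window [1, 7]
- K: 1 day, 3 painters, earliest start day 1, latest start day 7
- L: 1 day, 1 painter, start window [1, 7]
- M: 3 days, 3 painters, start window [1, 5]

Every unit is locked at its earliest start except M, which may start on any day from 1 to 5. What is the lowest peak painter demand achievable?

M@1: d1:12  d2:3  d3:3  d4:0  d5:0  d6:0  d7:0 → peak 12
M@2: d1:9  d2:3  d3:3  d4:3  d5:0  d6:0  d7:0 → peak 9
M@3: d1:9  d2:0  d3:3  d4:3  d5:3  d6:0  d7:0 → peak 9
M@4: d1:9  d2:0  d3:0  d4:3  d5:3  d6:3  d7:0 → peak 9
M@5: d1:9  d2:0  d3:0  d4:0  d5:3  d6:3  d7:3 → peak 9
Best is M@2, peak 9.

9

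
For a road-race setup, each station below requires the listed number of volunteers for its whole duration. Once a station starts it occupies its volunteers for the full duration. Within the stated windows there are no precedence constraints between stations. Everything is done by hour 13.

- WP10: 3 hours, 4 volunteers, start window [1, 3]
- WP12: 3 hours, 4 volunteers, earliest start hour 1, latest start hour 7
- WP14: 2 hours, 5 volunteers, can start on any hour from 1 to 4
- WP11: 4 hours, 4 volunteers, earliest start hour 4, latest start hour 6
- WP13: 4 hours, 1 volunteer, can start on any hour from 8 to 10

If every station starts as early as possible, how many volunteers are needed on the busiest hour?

13

Early-start schedule: WP10@1, WP12@1, WP14@1, WP11@4, WP13@8.
Load per hour: hour 1: 13, hour 2: 13, hour 3: 8, hour 4: 4, hour 5: 4, hour 6: 4, hour 7: 4, hour 8: 1, hour 9: 1, hour 10: 1, hour 11: 1, hour 12: 0, hour 13: 0.
Peak is 13.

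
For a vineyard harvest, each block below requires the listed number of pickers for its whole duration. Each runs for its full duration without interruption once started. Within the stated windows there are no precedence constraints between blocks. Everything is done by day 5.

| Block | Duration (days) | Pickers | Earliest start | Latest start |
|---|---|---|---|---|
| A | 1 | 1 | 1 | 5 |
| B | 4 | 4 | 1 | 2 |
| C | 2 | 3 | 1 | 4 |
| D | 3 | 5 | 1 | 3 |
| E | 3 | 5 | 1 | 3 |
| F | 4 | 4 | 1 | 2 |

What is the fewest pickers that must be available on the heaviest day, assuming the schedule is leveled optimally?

18

Early-start (A@1, B@1, C@1, D@1, E@1, F@1) gives peak 22: d1:22  d2:21  d3:18  d4:8  d5:0.
Shift E→3.
Schedule A@1, B@1, C@1, D@1, E@3, F@1: d1:17  d2:16  d3:18  d4:13  d5:5 — peak 18.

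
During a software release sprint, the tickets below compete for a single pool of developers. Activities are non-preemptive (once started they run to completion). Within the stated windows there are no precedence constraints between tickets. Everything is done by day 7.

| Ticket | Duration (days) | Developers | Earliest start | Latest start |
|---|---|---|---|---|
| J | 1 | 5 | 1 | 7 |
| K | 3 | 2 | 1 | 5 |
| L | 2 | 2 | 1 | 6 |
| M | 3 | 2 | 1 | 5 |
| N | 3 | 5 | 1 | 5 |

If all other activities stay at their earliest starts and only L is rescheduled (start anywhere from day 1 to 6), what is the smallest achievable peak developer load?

L@1: d1:16  d2:11  d3:9  d4:0  d5:0  d6:0  d7:0 → peak 16
L@2: d1:14  d2:11  d3:11  d4:0  d5:0  d6:0  d7:0 → peak 14
L@3: d1:14  d2:9  d3:11  d4:2  d5:0  d6:0  d7:0 → peak 14
L@4: d1:14  d2:9  d3:9  d4:2  d5:2  d6:0  d7:0 → peak 14
L@5: d1:14  d2:9  d3:9  d4:0  d5:2  d6:2  d7:0 → peak 14
L@6: d1:14  d2:9  d3:9  d4:0  d5:0  d6:2  d7:2 → peak 14
Best is L@2, peak 14.

14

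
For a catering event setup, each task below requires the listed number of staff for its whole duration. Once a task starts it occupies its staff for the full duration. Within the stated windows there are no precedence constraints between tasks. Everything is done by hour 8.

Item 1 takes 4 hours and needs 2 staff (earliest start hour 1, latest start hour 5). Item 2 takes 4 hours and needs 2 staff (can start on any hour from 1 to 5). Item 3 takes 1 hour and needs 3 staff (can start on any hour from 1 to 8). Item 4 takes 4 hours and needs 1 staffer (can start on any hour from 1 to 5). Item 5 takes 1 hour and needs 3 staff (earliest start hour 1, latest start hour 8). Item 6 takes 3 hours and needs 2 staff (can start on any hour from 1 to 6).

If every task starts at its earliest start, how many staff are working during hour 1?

13

At early start, hour 1 has: Item 1, Item 2, Item 3, Item 4, Item 5, Item 6.
Demand: 2 + 2 + 3 + 1 + 3 + 2 = 13.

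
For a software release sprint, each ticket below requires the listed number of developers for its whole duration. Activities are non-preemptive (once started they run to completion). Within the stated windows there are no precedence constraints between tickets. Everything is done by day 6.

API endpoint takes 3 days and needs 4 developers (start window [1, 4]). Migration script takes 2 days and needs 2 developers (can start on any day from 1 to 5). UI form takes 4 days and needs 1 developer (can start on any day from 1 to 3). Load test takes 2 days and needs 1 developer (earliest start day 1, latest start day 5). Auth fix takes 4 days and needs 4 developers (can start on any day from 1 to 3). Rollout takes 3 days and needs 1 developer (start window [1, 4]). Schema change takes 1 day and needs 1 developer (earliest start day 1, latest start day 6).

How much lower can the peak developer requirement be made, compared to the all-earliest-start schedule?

Early-start peak: d1:14  d2:13  d3:10  d4:5  d5:0  d6:0 ⇒ 14.
Leveled (API endpoint@1, Migration script@1, UI form@1, Load test@1, Auth fix@3, Rollout@4, Schema change@1): d1:9  d2:8  d3:9  d4:6  d5:5  d6:5 ⇒ 9.
Reduction 14 − 9 = 5.

5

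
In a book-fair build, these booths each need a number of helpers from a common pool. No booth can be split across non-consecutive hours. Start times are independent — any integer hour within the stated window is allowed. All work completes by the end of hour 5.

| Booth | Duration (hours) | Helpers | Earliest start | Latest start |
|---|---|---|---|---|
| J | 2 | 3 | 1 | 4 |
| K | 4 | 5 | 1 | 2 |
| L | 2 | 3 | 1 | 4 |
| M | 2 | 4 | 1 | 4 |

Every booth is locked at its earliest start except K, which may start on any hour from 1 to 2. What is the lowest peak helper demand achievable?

K@1: h1:15  h2:15  h3:5  h4:5  h5:0 → peak 15
K@2: h1:10  h2:15  h3:5  h4:5  h5:5 → peak 15
Best is K@1, peak 15.

15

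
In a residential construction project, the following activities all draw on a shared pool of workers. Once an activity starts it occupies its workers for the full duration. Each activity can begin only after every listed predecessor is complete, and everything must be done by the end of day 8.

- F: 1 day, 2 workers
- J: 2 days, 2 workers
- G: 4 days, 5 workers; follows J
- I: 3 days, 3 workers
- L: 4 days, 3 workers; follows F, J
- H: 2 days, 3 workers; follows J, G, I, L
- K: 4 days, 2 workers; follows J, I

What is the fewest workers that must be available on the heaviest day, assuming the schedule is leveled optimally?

11

Schedule F@1, J@1, G@3, I@1, L@3, H@7, K@4: d1:7  d2:5  d3:11  d4:10  d5:10  d6:10  d7:5  d8:3 — peak 11.
No arrangement of the 6 feasible schedules does better.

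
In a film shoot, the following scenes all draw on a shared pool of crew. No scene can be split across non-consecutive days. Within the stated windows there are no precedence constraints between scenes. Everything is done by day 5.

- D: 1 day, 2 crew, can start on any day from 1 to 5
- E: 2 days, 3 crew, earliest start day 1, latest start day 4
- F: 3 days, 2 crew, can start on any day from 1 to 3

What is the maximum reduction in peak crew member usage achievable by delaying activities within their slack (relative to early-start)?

Early-start peak: d1:7  d2:5  d3:2  d4:0  d5:0 ⇒ 7.
Leveled (D@1, E@4, F@1): d1:4  d2:2  d3:2  d4:3  d5:3 ⇒ 4.
Reduction 7 − 4 = 3.

3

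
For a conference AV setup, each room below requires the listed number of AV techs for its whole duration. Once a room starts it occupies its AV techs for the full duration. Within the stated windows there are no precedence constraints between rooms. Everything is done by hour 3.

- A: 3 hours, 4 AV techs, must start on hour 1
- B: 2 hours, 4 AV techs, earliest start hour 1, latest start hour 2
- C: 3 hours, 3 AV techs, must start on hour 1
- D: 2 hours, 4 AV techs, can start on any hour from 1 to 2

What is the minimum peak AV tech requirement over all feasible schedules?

Schedule A@1, B@1, C@1, D@1: h1:15  h2:15  h3:7 — peak 15.
No arrangement of the 4 feasible schedules does better.

15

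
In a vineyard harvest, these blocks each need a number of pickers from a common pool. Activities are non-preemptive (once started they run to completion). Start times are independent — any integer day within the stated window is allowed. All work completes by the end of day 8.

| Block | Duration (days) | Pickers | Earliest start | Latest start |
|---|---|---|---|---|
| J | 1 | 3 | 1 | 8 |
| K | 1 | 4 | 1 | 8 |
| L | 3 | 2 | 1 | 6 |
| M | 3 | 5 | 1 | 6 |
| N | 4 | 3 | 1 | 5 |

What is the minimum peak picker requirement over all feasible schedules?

Early-start (J@1, K@1, L@1, M@1, N@1) gives peak 17: d1:17  d2:10  d3:10  d4:3  d5:0  d6:0  d7:0  d8:0.
Shift K→5, L→2, M→6.
Schedule J@1, K@5, L@2, M@6, N@1: d1:6  d2:5  d3:5  d4:5  d5:4  d6:5  d7:5  d8:5 — peak 6.

6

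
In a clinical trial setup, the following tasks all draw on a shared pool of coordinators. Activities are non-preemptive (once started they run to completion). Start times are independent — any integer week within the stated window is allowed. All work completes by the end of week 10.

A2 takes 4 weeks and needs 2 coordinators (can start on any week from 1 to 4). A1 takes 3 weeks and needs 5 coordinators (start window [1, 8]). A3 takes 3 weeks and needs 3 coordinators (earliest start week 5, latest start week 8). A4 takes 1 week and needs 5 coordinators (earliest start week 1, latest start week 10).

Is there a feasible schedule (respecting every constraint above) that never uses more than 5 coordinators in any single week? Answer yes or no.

yes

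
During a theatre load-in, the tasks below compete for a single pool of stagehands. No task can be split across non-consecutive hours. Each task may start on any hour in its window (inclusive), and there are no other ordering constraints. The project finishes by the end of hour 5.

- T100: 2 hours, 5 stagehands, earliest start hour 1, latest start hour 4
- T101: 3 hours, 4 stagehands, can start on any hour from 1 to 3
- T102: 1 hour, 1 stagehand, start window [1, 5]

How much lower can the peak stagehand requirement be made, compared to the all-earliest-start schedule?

5

Early-start peak: h1:10  h2:9  h3:4  h4:0  h5:0 ⇒ 10.
Leveled (T100@1, T101@3, T102@3): h1:5  h2:5  h3:5  h4:4  h5:4 ⇒ 5.
Reduction 10 − 5 = 5.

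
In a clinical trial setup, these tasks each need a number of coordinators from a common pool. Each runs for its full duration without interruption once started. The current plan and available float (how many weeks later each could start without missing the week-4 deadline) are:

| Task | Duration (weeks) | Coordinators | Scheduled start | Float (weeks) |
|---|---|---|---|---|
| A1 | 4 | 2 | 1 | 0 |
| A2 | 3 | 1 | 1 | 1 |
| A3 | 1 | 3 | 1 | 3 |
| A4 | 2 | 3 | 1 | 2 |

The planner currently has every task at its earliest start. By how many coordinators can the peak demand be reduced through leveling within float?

3

Early-start peak: w1:9  w2:6  w3:3  w4:2 ⇒ 9.
Leveled (A1@1, A2@1, A3@1, A4@2): w1:6  w2:6  w3:6  w4:2 ⇒ 6.
Reduction 9 − 6 = 3.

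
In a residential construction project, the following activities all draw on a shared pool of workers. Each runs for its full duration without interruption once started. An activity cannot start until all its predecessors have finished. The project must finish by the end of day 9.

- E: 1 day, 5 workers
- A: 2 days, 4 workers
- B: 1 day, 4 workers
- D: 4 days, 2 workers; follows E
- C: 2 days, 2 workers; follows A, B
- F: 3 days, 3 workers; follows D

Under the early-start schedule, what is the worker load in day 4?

At early start, day 4 has: D, C.
Demand: 2 + 2 = 4.

4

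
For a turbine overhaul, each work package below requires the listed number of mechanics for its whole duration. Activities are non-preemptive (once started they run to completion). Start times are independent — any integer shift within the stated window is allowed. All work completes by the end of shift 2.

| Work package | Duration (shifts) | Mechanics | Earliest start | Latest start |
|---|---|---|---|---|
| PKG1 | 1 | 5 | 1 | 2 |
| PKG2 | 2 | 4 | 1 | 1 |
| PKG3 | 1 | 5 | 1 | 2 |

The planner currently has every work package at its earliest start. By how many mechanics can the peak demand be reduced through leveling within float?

5

Early-start peak: s1:14  s2:4 ⇒ 14.
Leveled (PKG1@1, PKG2@1, PKG3@2): s1:9  s2:9 ⇒ 9.
Reduction 14 − 9 = 5.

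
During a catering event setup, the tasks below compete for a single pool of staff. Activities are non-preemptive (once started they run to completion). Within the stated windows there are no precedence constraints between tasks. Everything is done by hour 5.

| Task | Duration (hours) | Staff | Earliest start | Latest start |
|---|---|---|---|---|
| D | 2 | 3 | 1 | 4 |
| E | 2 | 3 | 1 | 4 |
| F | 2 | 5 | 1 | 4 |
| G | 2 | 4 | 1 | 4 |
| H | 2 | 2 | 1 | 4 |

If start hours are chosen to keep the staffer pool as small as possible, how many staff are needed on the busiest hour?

9

Early-start (D@1, E@1, F@1, G@1, H@1) gives peak 17: h1:17  h2:17  h3:0  h4:0  h5:0.
Shift F→3, G→3.
Schedule D@1, E@1, F@3, G@3, H@1: h1:8  h2:8  h3:9  h4:9  h5:0 — peak 9.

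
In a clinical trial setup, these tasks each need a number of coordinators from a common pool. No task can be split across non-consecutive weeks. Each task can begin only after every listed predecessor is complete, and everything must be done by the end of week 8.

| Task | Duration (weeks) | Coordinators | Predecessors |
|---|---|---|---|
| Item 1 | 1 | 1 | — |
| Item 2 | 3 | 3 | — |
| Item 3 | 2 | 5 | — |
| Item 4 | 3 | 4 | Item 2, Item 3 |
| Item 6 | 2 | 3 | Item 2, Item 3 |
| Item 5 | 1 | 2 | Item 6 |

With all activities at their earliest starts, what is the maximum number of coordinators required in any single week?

Early-start schedule: Item 1@1, Item 2@1, Item 3@1, Item 4@4, Item 6@4, Item 5@6.
Load per week: week 1: 9, week 2: 8, week 3: 3, week 4: 7, week 5: 7, week 6: 6, week 7: 0, week 8: 0.
Peak is 9.

9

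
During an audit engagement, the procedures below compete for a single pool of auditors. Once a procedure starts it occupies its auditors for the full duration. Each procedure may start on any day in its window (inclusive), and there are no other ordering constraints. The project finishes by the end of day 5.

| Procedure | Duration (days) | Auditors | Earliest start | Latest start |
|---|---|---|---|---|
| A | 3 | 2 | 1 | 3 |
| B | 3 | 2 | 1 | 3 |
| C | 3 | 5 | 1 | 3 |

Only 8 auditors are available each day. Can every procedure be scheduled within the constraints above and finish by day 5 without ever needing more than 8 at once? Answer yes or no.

no

The minimum achievable peak is 9; 8 < 9, so no feasible schedule stays within the cap.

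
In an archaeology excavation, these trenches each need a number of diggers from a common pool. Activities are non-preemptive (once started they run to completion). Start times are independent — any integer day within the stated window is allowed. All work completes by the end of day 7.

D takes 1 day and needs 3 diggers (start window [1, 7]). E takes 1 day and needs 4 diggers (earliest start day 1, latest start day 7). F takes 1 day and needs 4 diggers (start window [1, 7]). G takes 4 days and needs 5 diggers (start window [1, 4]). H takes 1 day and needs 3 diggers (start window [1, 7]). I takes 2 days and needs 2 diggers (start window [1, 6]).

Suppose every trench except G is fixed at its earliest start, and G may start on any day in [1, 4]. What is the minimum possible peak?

G@1: d1:21  d2:7  d3:5  d4:5  d5:0  d6:0  d7:0 → peak 21
G@2: d1:16  d2:7  d3:5  d4:5  d5:5  d6:0  d7:0 → peak 16
G@3: d1:16  d2:2  d3:5  d4:5  d5:5  d6:5  d7:0 → peak 16
G@4: d1:16  d2:2  d3:0  d4:5  d5:5  d6:5  d7:5 → peak 16
Best is G@2, peak 16.

16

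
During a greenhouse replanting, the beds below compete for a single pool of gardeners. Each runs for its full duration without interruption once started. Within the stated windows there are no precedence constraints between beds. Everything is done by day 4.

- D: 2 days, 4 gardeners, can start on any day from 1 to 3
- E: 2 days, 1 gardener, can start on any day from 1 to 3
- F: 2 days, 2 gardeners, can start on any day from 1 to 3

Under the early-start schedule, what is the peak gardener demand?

7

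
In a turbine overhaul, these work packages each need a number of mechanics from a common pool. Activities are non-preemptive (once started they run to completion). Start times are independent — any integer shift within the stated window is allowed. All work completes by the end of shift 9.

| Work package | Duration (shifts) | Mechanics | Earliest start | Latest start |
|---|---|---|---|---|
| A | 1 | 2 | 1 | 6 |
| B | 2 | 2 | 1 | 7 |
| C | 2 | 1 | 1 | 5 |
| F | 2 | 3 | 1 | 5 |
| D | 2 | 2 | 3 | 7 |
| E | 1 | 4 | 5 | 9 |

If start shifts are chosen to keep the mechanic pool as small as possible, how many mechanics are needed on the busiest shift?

4

Early-start (A@1, B@1, C@1, F@1, D@3, E@5) gives peak 8: s1:8  s2:6  s3:2  s4:2  s5:4  s6:0  s7:0  s8:0  s9:0.
Shift C→2, F→3, D→5, E→7.
Schedule A@1, B@1, C@2, F@3, D@5, E@7: s1:4  s2:3  s3:4  s4:3  s5:2  s6:2  s7:4  s8:0  s9:0 — peak 4.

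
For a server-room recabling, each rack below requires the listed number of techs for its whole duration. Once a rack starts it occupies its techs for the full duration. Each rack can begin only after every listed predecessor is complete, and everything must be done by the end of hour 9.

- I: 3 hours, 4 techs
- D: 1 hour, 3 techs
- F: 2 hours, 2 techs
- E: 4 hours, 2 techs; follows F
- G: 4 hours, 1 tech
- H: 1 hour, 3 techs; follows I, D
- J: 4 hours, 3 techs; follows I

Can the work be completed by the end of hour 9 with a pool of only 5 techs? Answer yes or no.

no

Total tech-hours = 46; over 9 hours the average is 46/9 > 5, so some hour must exceed 5.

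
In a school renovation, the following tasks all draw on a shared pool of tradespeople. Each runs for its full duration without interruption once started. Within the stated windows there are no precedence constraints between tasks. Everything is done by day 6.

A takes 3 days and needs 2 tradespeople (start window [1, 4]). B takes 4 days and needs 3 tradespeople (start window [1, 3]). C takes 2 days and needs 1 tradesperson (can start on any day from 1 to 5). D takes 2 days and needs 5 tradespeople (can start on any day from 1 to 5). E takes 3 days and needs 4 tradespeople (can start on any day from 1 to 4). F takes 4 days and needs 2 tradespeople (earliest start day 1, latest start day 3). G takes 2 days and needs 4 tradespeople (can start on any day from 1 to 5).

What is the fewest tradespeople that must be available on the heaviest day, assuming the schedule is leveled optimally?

Early-start (A@1, B@1, C@1, D@1, E@1, F@1, G@1) gives peak 21: d1:21  d2:21  d3:11  d4:5  d5:0  d6:0.
Shift C→3, E→4, F→3, G→5.
Schedule A@1, B@1, C@3, D@1, E@4, F@3, G@5: d1:10  d2:10  d3:8  d4:10  d5:10  d6:10 — peak 10.
Total tradesperson-days = 58 over 6 days ⇒ peak ≥ ⌈58/6⌉ = 10, so 10 is optimal.

10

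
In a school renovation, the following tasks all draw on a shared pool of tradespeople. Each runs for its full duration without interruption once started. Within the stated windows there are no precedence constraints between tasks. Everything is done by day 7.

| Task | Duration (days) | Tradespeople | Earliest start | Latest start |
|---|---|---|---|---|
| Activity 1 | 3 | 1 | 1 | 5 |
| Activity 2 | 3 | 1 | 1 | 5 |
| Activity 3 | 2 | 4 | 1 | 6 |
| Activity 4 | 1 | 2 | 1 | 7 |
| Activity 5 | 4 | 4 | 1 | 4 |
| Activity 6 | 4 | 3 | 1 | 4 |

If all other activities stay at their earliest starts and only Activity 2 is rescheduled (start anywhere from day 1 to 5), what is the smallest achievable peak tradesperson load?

Activity 2@1: d1:15  d2:13  d3:9  d4:7  d5:0  d6:0  d7:0 → peak 15
Activity 2@2: d1:14  d2:13  d3:9  d4:8  d5:0  d6:0  d7:0 → peak 14
Activity 2@3: d1:14  d2:12  d3:9  d4:8  d5:1  d6:0  d7:0 → peak 14
Activity 2@4: d1:14  d2:12  d3:8  d4:8  d5:1  d6:1  d7:0 → peak 14
Activity 2@5: d1:14  d2:12  d3:8  d4:7  d5:1  d6:1  d7:1 → peak 14
Best is Activity 2@2, peak 14.

14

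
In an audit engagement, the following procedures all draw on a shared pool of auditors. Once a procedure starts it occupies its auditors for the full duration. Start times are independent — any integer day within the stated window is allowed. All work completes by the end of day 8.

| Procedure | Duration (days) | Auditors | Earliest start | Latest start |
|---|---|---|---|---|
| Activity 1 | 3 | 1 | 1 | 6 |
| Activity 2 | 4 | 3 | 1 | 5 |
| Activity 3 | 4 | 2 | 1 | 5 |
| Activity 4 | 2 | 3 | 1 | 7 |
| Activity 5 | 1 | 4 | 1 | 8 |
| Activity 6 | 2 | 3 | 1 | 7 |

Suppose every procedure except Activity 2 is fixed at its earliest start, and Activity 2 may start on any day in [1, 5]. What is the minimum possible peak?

Activity 2@1: d1:16  d2:12  d3:6  d4:5  d5:0  d6:0  d7:0  d8:0 → peak 16
Activity 2@2: d1:13  d2:12  d3:6  d4:5  d5:3  d6:0  d7:0  d8:0 → peak 13
Activity 2@3: d1:13  d2:9  d3:6  d4:5  d5:3  d6:3  d7:0  d8:0 → peak 13
Activity 2@4: d1:13  d2:9  d3:3  d4:5  d5:3  d6:3  d7:3  d8:0 → peak 13
Activity 2@5: d1:13  d2:9  d3:3  d4:2  d5:3  d6:3  d7:3  d8:3 → peak 13
Best is Activity 2@2, peak 13.

13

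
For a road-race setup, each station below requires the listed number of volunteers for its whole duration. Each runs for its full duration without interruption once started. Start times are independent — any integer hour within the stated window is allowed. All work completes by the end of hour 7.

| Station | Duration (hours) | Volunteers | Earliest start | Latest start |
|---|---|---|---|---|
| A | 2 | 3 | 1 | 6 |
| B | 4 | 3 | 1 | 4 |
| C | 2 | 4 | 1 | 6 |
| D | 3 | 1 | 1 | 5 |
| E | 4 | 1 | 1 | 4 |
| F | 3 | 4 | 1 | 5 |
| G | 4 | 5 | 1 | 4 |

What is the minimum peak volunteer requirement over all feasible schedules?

Early-start (A@1, B@1, C@1, D@1, E@1, F@1, G@1) gives peak 21: h1:21  h2:21  h3:14  h4:9  h5:0  h6:0  h7:0.
Shift C→6, D→3, E→3, G→4.
Schedule A@1, B@1, C@6, D@3, E@3, F@1, G@4: h1:10  h2:10  h3:9  h4:10  h5:7  h6:10  h7:9 — peak 10.
Total volunteer-hours = 65 over 7 hours ⇒ peak ≥ ⌈65/7⌉ = 10, so 10 is optimal.

10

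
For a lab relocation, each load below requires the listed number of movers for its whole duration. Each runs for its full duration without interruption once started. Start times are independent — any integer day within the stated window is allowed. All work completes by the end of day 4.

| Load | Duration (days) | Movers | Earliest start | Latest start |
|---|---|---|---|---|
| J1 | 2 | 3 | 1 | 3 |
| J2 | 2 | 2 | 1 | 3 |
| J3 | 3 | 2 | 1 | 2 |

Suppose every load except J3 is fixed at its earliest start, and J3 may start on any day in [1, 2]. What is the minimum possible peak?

7

J3@1: d1:7  d2:7  d3:2  d4:0 → peak 7
J3@2: d1:5  d2:7  d3:2  d4:2 → peak 7
Best is J3@1, peak 7.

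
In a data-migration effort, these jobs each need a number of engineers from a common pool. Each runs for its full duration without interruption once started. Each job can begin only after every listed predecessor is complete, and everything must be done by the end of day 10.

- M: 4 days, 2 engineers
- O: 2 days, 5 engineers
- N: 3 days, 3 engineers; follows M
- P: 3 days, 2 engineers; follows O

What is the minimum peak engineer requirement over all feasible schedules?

Early-start (M@1, O@1, N@5, P@3) gives peak 7: d1:7  d2:7  d3:4  d4:4  d5:5  d6:3  d7:3  d8:0  d9:0  d10:0.
Shift O→5, N→7, P→7.
Schedule M@1, O@5, N@7, P@7: d1:2  d2:2  d3:2  d4:2  d5:5  d6:5  d7:5  d8:5  d9:5  d10:0 — peak 5.

5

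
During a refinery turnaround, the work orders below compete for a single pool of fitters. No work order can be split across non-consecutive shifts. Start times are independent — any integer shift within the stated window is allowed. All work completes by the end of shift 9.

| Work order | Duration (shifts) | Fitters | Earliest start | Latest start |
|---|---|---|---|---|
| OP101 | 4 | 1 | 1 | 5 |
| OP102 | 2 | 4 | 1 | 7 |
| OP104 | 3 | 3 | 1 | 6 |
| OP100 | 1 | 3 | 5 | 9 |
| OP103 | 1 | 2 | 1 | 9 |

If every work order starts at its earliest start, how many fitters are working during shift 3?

At early start, shift 3 has: OP101, OP104.
Demand: 1 + 3 = 4.

4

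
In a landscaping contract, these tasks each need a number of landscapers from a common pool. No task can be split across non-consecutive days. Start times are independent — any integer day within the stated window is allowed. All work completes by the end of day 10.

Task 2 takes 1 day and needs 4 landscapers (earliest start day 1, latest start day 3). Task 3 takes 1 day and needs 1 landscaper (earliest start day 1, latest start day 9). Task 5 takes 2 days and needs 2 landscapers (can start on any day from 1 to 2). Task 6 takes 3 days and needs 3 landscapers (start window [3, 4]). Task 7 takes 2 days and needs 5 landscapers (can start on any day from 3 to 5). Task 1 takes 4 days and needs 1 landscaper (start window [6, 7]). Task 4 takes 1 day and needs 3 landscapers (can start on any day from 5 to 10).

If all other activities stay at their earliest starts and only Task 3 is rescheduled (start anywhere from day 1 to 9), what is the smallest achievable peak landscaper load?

8

Task 3@1: d1:7  d2:2  d3:8  d4:8  d5:6  d6:1  d7:1  d8:1  d9:1  d10:0 → peak 8
Task 3@2: d1:6  d2:3  d3:8  d4:8  d5:6  d6:1  d7:1  d8:1  d9:1  d10:0 → peak 8
Task 3@3: d1:6  d2:2  d3:9  d4:8  d5:6  d6:1  d7:1  d8:1  d9:1  d10:0 → peak 9
Task 3@4: d1:6  d2:2  d3:8  d4:9  d5:6  d6:1  d7:1  d8:1  d9:1  d10:0 → peak 9
Task 3@5: d1:6  d2:2  d3:8  d4:8  d5:7  d6:1  d7:1  d8:1  d9:1  d10:0 → peak 8
Task 3@6: d1:6  d2:2  d3:8  d4:8  d5:6  d6:2  d7:1  d8:1  d9:1  d10:0 → peak 8
Task 3@7: d1:6  d2:2  d3:8  d4:8  d5:6  d6:1  d7:2  d8:1  d9:1  d10:0 → peak 8
Task 3@8: d1:6  d2:2  d3:8  d4:8  d5:6  d6:1  d7:1  d8:2  d9:1  d10:0 → peak 8
Task 3@9: d1:6  d2:2  d3:8  d4:8  d5:6  d6:1  d7:1  d8:1  d9:2  d10:0 → peak 8
Best is Task 3@1, peak 8.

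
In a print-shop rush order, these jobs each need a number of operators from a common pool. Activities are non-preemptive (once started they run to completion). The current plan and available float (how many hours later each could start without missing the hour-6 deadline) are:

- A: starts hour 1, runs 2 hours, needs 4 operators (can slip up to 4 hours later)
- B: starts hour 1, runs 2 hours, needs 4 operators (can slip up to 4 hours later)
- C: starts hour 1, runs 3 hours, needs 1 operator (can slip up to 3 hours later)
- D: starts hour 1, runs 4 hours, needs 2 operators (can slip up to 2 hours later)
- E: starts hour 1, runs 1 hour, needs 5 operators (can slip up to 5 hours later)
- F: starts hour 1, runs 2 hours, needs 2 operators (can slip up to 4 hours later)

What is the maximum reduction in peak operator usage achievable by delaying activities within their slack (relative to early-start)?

11

Early-start peak: h1:18  h2:13  h3:3  h4:2  h5:0  h6:0 ⇒ 18.
Leveled (A@1, B@3, C@1, D@1, E@5, F@5): h1:7  h2:7  h3:7  h4:6  h5:7  h6:2 ⇒ 7.
Reduction 18 − 7 = 11.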